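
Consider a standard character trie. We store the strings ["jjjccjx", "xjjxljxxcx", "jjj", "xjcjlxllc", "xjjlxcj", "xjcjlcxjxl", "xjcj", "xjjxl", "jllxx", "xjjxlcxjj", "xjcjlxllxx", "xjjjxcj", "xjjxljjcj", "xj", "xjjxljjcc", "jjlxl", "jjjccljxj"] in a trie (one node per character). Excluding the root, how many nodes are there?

58

Count nodes per top-level branch (shared prefixes stored once):
  'j'-branch (jjj, jjjccjx, jjjccljxj, jjlxl, jllxx): 18 nodes
  'x'-branch (xj, xjcj, xjcjlcxjxl, xjcjlxllc, xjcjlxllxx, xjjjxcj, xjjlxcj, xjjxl, xjjxlcxjj, xjjxljjcc, xjjxljjcj, xjjxljxxcx): 40 nodes
Sum: 58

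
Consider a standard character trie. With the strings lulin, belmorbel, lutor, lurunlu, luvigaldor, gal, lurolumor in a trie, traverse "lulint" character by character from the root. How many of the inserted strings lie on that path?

1

Traverse "lulint" character by character; count nodes along the way that are marked as word ends.
Prefixes of the query that are stored words: "lulin"
Count: 1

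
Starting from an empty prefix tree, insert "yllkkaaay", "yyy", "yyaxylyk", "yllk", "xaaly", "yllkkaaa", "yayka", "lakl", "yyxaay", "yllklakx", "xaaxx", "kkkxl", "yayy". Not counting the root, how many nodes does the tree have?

Trace insertions, counting only characters that open a new branch:
  "yllkkaaay" → 9 new (y, l, l, k, k, a, a, a, y)
  "yyy" → prefix "y" already present; 2 new (y, y)
  "yyaxylyk" → prefix "yy" already present; 6 new (a, x, y, l, y, k)
  "yllk" → prefix "yllk" already present; 0 new (none)
  "xaaly" → 5 new (x, a, a, l, y)
  "yllkkaaa" → prefix "yllkkaaa" already present; 0 new (none)
  "yayka" → prefix "y" already present; 4 new (a, y, k, a)
  "lakl" → 4 new (l, a, k, l)
  "yyxaay" → prefix "yy" already present; 4 new (x, a, a, y)
  "yllklakx" → prefix "yllk" already present; 4 new (l, a, k, x)
  "xaaxx" → prefix "xaa" already present; 2 new (x, x)
  "kkkxl" → 5 new (k, k, k, x, l)
  "yayy" → prefix "yay" already present; 1 new (y)
Total nodes = 9 + 2 + 6 + 0 + 5 + 0 + 4 + 4 + 4 + 4 + 2 + 5 + 1 = 46

46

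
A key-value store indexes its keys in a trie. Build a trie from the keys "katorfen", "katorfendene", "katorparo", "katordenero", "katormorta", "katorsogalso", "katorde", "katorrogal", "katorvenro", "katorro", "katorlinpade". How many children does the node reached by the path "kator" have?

The children of the "kator" node are the distinct next characters among strings starting with "kator".
Characters that immediately follow "kator" among the stored strings: {d, f, l, m, p, r, s, v}.
That node has 8 child edges.

8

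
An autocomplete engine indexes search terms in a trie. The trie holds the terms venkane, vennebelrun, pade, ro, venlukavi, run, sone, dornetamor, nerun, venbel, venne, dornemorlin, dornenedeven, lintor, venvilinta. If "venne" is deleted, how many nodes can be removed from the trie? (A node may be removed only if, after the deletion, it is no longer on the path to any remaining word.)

A node on "venne"'s path can go only if nothing else ends at it or branches off below it.
Every node on "venne" is still needed (e.g. by "vennebelrun"), so nothing is freed.
Nodes removed: 0

0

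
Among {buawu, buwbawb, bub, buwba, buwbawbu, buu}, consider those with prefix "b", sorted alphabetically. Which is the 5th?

DFS of the "b" subtree visits, in order: "buawu", "bub", "buu", "buwba", "buwbawb", "buwbawbu"
The 5th is buwbawb.

buwbawb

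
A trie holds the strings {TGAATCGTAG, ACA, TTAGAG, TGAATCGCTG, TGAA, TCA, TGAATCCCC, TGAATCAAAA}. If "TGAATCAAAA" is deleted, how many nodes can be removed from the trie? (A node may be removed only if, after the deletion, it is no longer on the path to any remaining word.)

4

Walk "TGAATCAAAA" from the leaf back toward the root, removing each node that no remaining word uses.
The suffix "AAAA" (4 nodes) is used only by "TGAATCAAAA"; the node for "TGAATC" still has the child "G", so pruning stops there.
Nodes removed: 4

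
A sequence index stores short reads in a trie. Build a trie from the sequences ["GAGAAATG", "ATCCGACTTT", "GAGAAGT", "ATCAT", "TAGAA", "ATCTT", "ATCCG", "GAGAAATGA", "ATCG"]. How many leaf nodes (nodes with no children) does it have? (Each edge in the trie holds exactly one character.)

7

A leaf is a node with no children — equivalently, the end of a word that is not a proper prefix of any other stored word.
Those words: "ATCAT", "ATCCGACTTT", "ATCG", "ATCTT", "GAGAAATGA", "GAGAAGT", "TAGAA"
Leaf count: 7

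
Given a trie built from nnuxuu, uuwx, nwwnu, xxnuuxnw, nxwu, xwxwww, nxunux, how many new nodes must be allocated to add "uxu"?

2

"u" is already a path in the trie; the remaining "xu" must be added.
New nodes needed: |"uxu"| − 1 = 3 − 1 = 2.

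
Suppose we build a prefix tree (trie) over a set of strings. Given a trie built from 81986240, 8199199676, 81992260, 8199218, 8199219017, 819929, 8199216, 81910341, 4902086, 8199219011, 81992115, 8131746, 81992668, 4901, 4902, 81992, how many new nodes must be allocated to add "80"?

1

Walking "80" from the root, the first 1 characters ("8") follow existing edges; "0" is the first miss.
New nodes needed: |"80"| − 1 = 2 − 1 = 1.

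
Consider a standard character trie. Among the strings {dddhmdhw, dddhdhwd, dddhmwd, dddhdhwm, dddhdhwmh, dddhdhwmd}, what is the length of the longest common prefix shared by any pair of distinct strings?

Equivalently: take the maximum, over all pairs, of their longest common prefix length.
"dddhdhwm" and "dddhdhwmd" agree on "dddhdhwm" (8 characters) before diverging; nothing deeper is shared.
Longest shared-prefix length: 8

8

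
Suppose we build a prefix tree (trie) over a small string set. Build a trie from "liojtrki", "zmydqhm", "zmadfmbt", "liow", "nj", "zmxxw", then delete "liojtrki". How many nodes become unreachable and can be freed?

5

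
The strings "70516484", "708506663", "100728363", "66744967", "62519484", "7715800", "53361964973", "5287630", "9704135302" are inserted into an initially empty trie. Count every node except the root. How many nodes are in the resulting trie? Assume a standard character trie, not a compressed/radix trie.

Count nodes per top-level branch (shared prefixes stored once):
  '1'-branch (100728363): 9 nodes
  '5'-branch (5287630, 53361964973): 17 nodes
  '6'-branch (62519484, 66744967): 15 nodes
  '7'-branch (70516484, 708506663, 7715800): 21 nodes
  '9'-branch (9704135302): 10 nodes
Sum: 72

72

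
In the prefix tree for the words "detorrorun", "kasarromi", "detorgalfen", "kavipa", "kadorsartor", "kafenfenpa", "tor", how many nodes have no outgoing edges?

A leaf is a node with no children — equivalently, the end of a word that is not a proper prefix of any other stored word.
Those words: "detorgalfen", "detorrorun", "kadorsartor", "kafenfenpa", "kasarromi", "kavipa", "tor"
Leaf count: 7

7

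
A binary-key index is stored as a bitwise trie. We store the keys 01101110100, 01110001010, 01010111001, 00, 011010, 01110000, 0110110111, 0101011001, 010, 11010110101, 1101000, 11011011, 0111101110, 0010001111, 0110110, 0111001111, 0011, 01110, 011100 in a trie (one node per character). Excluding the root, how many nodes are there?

74

Count nodes per top-level branch (shared prefixes stored once):
  '0'-branch (00, 0010001111, 0011, 010, 0101011001, 01010111001, 011010, 0110110, 0110110111, 01101110100, 01110, 011100, 01110000, 01110001010, 0111001111, 0111101110): 57 nodes
  '1'-branch (1101000, 11010110101, 11011011): 17 nodes
Sum: 74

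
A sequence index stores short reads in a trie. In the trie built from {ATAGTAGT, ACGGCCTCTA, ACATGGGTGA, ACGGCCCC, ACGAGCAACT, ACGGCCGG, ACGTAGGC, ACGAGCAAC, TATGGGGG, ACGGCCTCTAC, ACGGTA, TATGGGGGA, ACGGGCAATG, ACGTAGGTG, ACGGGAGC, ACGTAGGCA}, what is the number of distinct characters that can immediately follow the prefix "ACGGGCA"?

Follow the path "ACGGGCA" to its node, then look at its outgoing edges.
Characters that immediately follow "ACGGGCA" among the stored strings: {A}.
That node has 1 child edge.

1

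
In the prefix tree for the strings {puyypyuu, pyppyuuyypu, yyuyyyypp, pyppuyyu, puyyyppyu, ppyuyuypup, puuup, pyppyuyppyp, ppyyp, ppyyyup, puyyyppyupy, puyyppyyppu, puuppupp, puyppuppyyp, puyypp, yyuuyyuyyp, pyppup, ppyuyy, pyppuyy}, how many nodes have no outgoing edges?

16

A leaf is a node with no children — equivalently, the end of a word that is not a proper prefix of any other stored word.
Those words: "ppyuyuypup", "ppyuyy", "ppyyp", "ppyyyup", "puuppupp", "puuup", "puyppuppyyp", "puyyppyyppu", "puyypyuu", "puyyyppyupy", "pyppup", "pyppuyyu", "pyppyuuyypu", "pyppyuyppyp", "yyuuyyuyyp", "yyuyyyypp"
Leaf count: 16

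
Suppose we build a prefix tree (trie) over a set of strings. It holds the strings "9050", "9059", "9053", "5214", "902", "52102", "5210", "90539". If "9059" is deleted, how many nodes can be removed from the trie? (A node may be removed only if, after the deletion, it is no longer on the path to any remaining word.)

A node on "9059"'s path can go only if nothing else ends at it or branches off below it.
The suffix "9" (1 node) is used only by "9059"; the node for "905" still has the child "0", so pruning stops there.
Nodes removed: 1

1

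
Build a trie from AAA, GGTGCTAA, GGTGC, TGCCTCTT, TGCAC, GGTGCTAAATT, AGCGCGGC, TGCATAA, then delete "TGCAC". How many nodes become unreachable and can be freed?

After clearing the end-marker at "TGCAC", prune upward until reaching a node still needed by another word.
The suffix "C" (1 node) is used only by "TGCAC"; the node for "TGCA" still has the child "T", so pruning stops there.
Nodes removed: 1

1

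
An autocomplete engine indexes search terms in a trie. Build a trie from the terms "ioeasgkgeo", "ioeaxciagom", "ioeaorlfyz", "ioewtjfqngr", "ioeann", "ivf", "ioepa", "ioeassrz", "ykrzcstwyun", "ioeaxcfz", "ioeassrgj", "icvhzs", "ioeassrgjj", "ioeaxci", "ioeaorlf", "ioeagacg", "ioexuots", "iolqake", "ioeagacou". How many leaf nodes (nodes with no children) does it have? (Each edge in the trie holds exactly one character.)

Leaves are exactly the stored words that no other stored word extends.
Those words: "icvhzs", "ioeagacg", "ioeagacou", "ioeann", "ioeaorlfyz", "ioeasgkgeo", "ioeassrgjj", "ioeassrz", "ioeaxcfz", "ioeaxciagom", "ioepa", "ioewtjfqngr", "ioexuots", "iolqake", "ivf", "ykrzcstwyun"
Leaf count: 16

16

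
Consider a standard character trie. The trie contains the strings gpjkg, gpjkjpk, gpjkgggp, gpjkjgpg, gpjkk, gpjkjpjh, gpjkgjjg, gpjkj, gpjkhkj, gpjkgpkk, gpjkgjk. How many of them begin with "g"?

Walk to "g"; the words in its subtree are exactly those with that prefix.
Words under "g": gpjkg, gpjkgggp, gpjkgjjg, gpjkgjk, gpjkgpkk, gpjkhkj, gpjkj, gpjkjgpg, gpjkjpjh, gpjkjpk, gpjkk
Count: 11

11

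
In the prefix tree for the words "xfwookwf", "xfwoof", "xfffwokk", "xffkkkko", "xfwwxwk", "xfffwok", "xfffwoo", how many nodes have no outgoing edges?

6

A leaf is a node with no children — equivalently, the end of a word that is not a proper prefix of any other stored word.
Those words: "xfffwokk", "xfffwoo", "xffkkkko", "xfwoof", "xfwookwf", "xfwwxwk"
Leaf count: 6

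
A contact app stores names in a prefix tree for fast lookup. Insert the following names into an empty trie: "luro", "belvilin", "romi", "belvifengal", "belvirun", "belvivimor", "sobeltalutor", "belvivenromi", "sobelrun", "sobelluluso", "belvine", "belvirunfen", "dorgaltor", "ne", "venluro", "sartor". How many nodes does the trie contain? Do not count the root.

Count nodes per top-level branch (shared prefixes stored once):
  'b'-branch (belvifengal, belvilin, belvine, belvirun, belvirunfen, belvivenromi, belvivimor): 33 nodes
  'd'-branch (dorgaltor): 9 nodes
  'l'-branch (luro): 4 nodes
  'n'-branch (ne): 2 nodes
  'r'-branch (romi): 4 nodes
  's'-branch (sartor, sobelluluso, sobelrun, sobeltalutor): 26 nodes
  'v'-branch (venluro): 7 nodes
Sum: 85

85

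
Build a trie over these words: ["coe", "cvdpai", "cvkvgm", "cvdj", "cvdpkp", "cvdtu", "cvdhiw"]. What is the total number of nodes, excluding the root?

Count nodes per top-level branch (shared prefixes stored once):
  'c'-branch (coe, cvdhiw, cvdj, cvdpai, cvdpkp, cvdtu, cvkvgm): 20 nodes
Sum: 20

20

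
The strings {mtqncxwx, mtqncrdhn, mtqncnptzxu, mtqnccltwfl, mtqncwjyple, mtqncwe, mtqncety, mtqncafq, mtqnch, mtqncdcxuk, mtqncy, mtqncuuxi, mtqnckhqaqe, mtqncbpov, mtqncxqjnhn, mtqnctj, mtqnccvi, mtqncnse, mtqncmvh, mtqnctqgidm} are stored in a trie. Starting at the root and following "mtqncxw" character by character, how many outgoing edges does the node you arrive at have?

Follow the path "mtqncxw" to its node, then look at its outgoing edges.
Distinct next characters after "mtqncxw": x.
That node has 1 child edge.

1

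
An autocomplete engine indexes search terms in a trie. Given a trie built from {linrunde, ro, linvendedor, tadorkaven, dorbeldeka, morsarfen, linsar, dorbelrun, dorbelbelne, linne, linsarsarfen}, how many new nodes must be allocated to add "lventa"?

"l" is already a path in the trie; the remaining "venta" must be added.
So 6 − 1 = 5 new nodes.

5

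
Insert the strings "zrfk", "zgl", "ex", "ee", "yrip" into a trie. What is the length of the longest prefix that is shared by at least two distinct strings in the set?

1

Equivalently: take the maximum, over all pairs, of their longest common prefix length.
"ee" and "ex" agree on "e" (1 characters) before diverging; nothing deeper is shared.
Longest shared-prefix length: 1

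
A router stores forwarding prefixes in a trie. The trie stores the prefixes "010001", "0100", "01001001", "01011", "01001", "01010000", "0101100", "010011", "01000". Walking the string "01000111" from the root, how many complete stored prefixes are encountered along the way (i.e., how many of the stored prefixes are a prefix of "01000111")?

3

Walk "01000111" from the root; an end-of-word marker is hit whenever a stored word is a prefix of "01000111".
Prefixes of the query that are stored words: "0100", "01000", "010001"
Count: 3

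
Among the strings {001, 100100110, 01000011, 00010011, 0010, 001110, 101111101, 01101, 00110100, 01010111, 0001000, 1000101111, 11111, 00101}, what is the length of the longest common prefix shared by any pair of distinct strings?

6

Look for the deepest trie node that still has at least two words in its subtree.
e.g. "0001000" and "00010011" share the prefix "000100" of length 6; no pair shares a longer one.
Longest shared-prefix length: 6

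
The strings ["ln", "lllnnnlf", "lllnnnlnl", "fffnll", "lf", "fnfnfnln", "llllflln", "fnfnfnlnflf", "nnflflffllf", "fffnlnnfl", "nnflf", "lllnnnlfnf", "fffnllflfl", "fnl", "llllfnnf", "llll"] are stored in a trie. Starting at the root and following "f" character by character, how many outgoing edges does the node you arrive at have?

2

Walk "f" from the root, arriving at one node.
Distinct next characters after "f": f, n.
That node has 2 child edges.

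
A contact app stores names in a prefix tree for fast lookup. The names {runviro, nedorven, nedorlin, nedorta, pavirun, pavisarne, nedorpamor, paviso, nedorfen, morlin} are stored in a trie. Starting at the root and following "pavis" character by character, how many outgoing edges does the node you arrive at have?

Walk "pavis" from the root, arriving at one node.
Characters that immediately follow "pavis" among the stored strings: {a, o}.
That node has 2 child edges.

2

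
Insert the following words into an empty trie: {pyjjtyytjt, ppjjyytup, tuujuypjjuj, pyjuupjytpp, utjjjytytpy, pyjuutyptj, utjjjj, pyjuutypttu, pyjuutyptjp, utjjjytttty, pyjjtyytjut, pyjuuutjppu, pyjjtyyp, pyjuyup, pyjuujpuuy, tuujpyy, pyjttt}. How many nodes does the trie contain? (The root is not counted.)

84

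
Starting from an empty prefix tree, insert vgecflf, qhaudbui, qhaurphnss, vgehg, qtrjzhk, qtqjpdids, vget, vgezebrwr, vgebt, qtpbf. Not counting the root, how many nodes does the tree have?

For each word, the new-node count is its length minus the longest prefix already in the trie:
  "vgecflf" → 7 new (v, g, e, c, f, l, f)
  "qhaudbui" → 8 new (q, h, a, u, d, b, u, i)
  "qhaurphnss" → prefix "qhau" already present; 6 new (r, p, h, n, s, s)
  "vgehg" → prefix "vge" already present; 2 new (h, g)
  "qtrjzhk" → prefix "q" already present; 6 new (t, r, j, z, h, k)
  "qtqjpdids" → prefix "qt" already present; 7 new (q, j, p, d, i, d, s)
  "vget" → prefix "vge" already present; 1 new (t)
  "vgezebrwr" → prefix "vge" already present; 6 new (z, e, b, r, w, r)
  "vgebt" → prefix "vge" already present; 2 new (b, t)
  "qtpbf" → prefix "qt" already present; 3 new (p, b, f)
Total nodes = 7 + 8 + 6 + 2 + 6 + 7 + 1 + 6 + 2 + 3 = 48

48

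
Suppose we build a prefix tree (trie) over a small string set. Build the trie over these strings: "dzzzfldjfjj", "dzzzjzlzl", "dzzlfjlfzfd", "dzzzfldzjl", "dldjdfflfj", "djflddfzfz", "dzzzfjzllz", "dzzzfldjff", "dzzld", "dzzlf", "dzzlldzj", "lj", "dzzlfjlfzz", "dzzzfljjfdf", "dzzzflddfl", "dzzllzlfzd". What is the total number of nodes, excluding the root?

72

Trace insertions, counting only characters that open a new branch:
  "dzzzfldjfjj" → 11 new (d, z, z, z, f, l, d, j, f, j, j)
  "dzzzjzlzl" → prefix "dzzz" already present; 5 new (j, z, l, z, l)
  "dzzlfjlfzfd" → prefix "dzz" already present; 8 new (l, f, j, l, f, z, f, d)
  "dzzzfldzjl" → prefix "dzzzfld" already present; 3 new (z, j, l)
  "dldjdfflfj" → prefix "d" already present; 9 new (l, d, j, d, f, f, l, f, j)
  "djflddfzfz" → prefix "d" already present; 9 new (j, f, l, d, d, f, z, f, z)
  "dzzzfjzllz" → prefix "dzzzf" already present; 5 new (j, z, l, l, z)
  "dzzzfldjff" → prefix "dzzzfldjf" already present; 1 new (f)
  "dzzld" → prefix "dzzl" already present; 1 new (d)
  "dzzlf" → prefix "dzzlf" already present; 0 new (none)
  "dzzlldzj" → prefix "dzzl" already present; 4 new (l, d, z, j)
  "lj" → 2 new (l, j)
  "dzzlfjlfzz" → prefix "dzzlfjlfz" already present; 1 new (z)
  "dzzzfljjfdf" → prefix "dzzzfl" already present; 5 new (j, j, f, d, f)
  "dzzzflddfl" → prefix "dzzzfld" already present; 3 new (d, f, l)
  "dzzllzlfzd" → prefix "dzzll" already present; 5 new (z, l, f, z, d)
Total nodes = 11 + 5 + 8 + 3 + 9 + 9 + 5 + 1 + 1 + 0 + 4 + 2 + 1 + 5 + 3 + 5 = 72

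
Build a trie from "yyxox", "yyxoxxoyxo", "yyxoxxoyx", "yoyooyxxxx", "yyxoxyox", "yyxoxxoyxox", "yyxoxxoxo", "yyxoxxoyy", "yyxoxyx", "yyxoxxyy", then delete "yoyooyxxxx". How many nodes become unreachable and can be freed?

After clearing the end-marker at "yoyooyxxxx", prune upward until reaching a node still needed by another word.
The suffix "oyooyxxxx" (9 nodes) is used only by "yoyooyxxxx"; the node for "y" still has the child "y", so pruning stops there.
Nodes removed: 9

9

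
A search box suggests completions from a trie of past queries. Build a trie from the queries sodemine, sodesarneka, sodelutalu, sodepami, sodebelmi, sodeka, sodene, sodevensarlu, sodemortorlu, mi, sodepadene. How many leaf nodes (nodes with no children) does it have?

11

Leaves are exactly the stored words that no other stored word extends.
Those words: "mi", "sodebelmi", "sodeka", "sodelutalu", "sodemine", "sodemortorlu", "sodene", "sodepadene", "sodepami", "sodesarneka", "sodevensarlu"
Leaf count: 11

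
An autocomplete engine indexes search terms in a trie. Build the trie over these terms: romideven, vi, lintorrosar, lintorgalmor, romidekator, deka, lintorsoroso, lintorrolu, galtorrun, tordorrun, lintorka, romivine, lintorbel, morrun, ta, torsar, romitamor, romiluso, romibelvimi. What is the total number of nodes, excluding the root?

98

Trace insertions, counting only characters that open a new branch:
  "romideven" → 9 new (r, o, m, i, d, e, v, e, n)
  "vi" → 2 new (v, i)
  "lintorrosar" → 11 new (l, i, n, t, o, r, r, o, s, a, r)
  "lintorgalmor" → prefix "lintor" already present; 6 new (g, a, l, m, o, r)
  "romidekator" → prefix "romide" already present; 5 new (k, a, t, o, r)
  "deka" → 4 new (d, e, k, a)
  "lintorsoroso" → prefix "lintor" already present; 6 new (s, o, r, o, s, o)
  "lintorrolu" → prefix "lintorro" already present; 2 new (l, u)
  "galtorrun" → 9 new (g, a, l, t, o, r, r, u, n)
  "tordorrun" → 9 new (t, o, r, d, o, r, r, u, n)
  "lintorka" → prefix "lintor" already present; 2 new (k, a)
  "romivine" → prefix "romi" already present; 4 new (v, i, n, e)
  "lintorbel" → prefix "lintor" already present; 3 new (b, e, l)
  "morrun" → 6 new (m, o, r, r, u, n)
  "ta" → prefix "t" already present; 1 new (a)
  "torsar" → prefix "tor" already present; 3 new (s, a, r)
  "romitamor" → prefix "romi" already present; 5 new (t, a, m, o, r)
  "romiluso" → prefix "romi" already present; 4 new (l, u, s, o)
  "romibelvimi" → prefix "romi" already present; 7 new (b, e, l, v, i, m, i)
Total nodes = 9 + 2 + 11 + 6 + 5 + 4 + 6 + 2 + 9 + 9 + 2 + 4 + 3 + 6 + 1 + 3 + 5 + 4 + 7 = 98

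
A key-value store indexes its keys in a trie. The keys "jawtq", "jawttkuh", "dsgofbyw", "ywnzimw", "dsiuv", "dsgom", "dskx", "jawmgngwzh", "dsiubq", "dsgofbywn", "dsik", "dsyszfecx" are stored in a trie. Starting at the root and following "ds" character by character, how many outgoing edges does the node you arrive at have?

4

Walk "ds" from the root, arriving at one node.
Characters that immediately follow "ds" among the stored strings: {g, i, k, y}.
That node has 4 child edges.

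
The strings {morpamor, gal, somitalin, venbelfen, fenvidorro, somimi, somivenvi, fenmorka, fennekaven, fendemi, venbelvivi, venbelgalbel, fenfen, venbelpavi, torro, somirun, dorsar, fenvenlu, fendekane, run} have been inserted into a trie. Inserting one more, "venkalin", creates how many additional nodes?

5

The longest prefix of "venkalin" already in the trie is "ven" (length 3).
New nodes needed: |"venkalin"| − 3 = 8 − 3 = 5.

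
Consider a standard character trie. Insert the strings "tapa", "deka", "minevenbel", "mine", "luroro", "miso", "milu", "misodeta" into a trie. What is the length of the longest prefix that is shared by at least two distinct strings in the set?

4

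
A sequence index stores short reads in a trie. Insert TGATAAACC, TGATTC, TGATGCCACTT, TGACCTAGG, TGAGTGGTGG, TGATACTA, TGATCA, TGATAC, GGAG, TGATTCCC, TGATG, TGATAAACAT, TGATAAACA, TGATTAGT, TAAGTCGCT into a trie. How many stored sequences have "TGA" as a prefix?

13

Traverse to the node for "TGA", then collect every word in that subtree.
Matches: "TGACCTAGG", "TGAGTGGTGG", "TGATAAACA", "TGATAAACAT", "TGATAAACC", "TGATAC", "TGATACTA", "TGATCA", "TGATG", "TGATGCCACTT", "TGATTAGT", "TGATTC", "TGATTCCC"
Count: 13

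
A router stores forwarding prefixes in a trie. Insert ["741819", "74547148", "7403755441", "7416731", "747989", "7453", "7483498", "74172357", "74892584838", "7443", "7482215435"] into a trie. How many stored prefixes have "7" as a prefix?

11

Walk to "7"; the words in its subtree are exactly those with that prefix.
Matches: "7403755441", "7416731", "74172357", "741819", "7443", "7453", "74547148", "747989", "7482215435", "7483498", "74892584838"
Count: 11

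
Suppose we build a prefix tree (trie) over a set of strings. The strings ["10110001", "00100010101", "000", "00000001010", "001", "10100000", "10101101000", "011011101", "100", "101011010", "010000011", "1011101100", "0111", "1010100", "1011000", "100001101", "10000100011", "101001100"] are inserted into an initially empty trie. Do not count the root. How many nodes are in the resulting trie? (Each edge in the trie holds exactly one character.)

80

Trace insertions, counting only characters that open a new branch:
  "10110001" → 8 new (1, 0, 1, 1, 0, 0, 0, 1)
  "00100010101" → 11 new (0, 0, 1, 0, 0, 0, 1, 0, 1, 0, 1)
  "000" → prefix "00" already present; 1 new (0)
  "00000001010" → prefix "000" already present; 8 new (0, 0, 0, 0, 1, 0, 1, 0)
  "001" → prefix "001" already present; 0 new (none)
  "10100000" → prefix "101" already present; 5 new (0, 0, 0, 0, 0)
  "10101101000" → prefix "1010" already present; 7 new (1, 1, 0, 1, 0, 0, 0)
  "011011101" → prefix "0" already present; 8 new (1, 1, 0, 1, 1, 1, 0, 1)
  "100" → prefix "10" already present; 1 new (0)
  "101011010" → prefix "101011010" already present; 0 new (none)
  "010000011" → prefix "01" already present; 7 new (0, 0, 0, 0, 0, 1, 1)
  "1011101100" → prefix "1011" already present; 6 new (1, 0, 1, 1, 0, 0)
  "0111" → prefix "011" already present; 1 new (1)
  "1010100" → prefix "10101" already present; 2 new (0, 0)
  "1011000" → prefix "1011000" already present; 0 new (none)
  "100001101" → prefix "100" already present; 6 new (0, 0, 1, 1, 0, 1)
  "10000100011" → prefix "100001" already present; 5 new (0, 0, 0, 1, 1)
  "101001100" → prefix "10100" already present; 4 new (1, 1, 0, 0)
Total nodes = 8 + 11 + 1 + 8 + 0 + 5 + 7 + 8 + 1 + 0 + 7 + 6 + 1 + 2 + 0 + 6 + 5 + 4 = 80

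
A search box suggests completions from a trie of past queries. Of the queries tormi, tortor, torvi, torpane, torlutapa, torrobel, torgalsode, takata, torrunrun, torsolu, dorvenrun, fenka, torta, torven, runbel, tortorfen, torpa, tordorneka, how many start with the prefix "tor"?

14

Traverse to the node for "tor", then collect every word in that subtree.
Words under "tor": tordorneka, torgalsode, torlutapa, tormi, torpa, torpane, torrobel, torrunrun, torsolu, torta, tortor, tortorfen, torven, torvi
Count: 14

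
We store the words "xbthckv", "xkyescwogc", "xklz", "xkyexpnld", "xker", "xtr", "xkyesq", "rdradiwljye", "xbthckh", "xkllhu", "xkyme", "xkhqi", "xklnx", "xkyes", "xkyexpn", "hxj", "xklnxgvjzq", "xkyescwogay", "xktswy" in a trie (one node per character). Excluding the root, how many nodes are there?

64

Insert word by word; a character creates a node only if that edge doesn't already exist:
  "xbthckv" → 7 new (x, b, t, h, c, k, v)
  "xkyescwogc" → prefix "x" already present; 9 new (k, y, e, s, c, w, o, g, c)
  "xklz" → prefix "xk" already present; 2 new (l, z)
  "xkyexpnld" → prefix "xkye" already present; 5 new (x, p, n, l, d)
  "xker" → prefix "xk" already present; 2 new (e, r)
  "xtr" → prefix "x" already present; 2 new (t, r)
  "xkyesq" → prefix "xkyes" already present; 1 new (q)
  "rdradiwljye" → 11 new (r, d, r, a, d, i, w, l, j, y, e)
  "xbthckh" → prefix "xbthck" already present; 1 new (h)
  "xkllhu" → prefix "xkl" already present; 3 new (l, h, u)
  "xkyme" → prefix "xky" already present; 2 new (m, e)
  "xkhqi" → prefix "xk" already present; 3 new (h, q, i)
  "xklnx" → prefix "xkl" already present; 2 new (n, x)
  "xkyes" → prefix "xkyes" already present; 0 new (none)
  "xkyexpn" → prefix "xkyexpn" already present; 0 new (none)
  "hxj" → 3 new (h, x, j)
  "xklnxgvjzq" → prefix "xklnx" already present; 5 new (g, v, j, z, q)
  "xkyescwogay" → prefix "xkyescwog" already present; 2 new (a, y)
  "xktswy" → prefix "xk" already present; 4 new (t, s, w, y)
Total nodes = 7 + 9 + 2 + 5 + 2 + 2 + 1 + 11 + 1 + 3 + 2 + 3 + 2 + 0 + 0 + 3 + 5 + 2 + 4 = 64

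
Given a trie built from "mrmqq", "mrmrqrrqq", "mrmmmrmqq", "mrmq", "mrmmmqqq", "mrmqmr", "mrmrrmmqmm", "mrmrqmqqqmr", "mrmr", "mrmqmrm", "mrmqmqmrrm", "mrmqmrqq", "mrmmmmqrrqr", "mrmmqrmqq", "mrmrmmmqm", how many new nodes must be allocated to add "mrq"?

1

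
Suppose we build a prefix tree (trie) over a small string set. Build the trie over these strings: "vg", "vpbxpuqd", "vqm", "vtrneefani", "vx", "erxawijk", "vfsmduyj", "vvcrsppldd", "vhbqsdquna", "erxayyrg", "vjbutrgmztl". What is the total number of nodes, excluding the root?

68

Insert word by word; a character creates a node only if that edge doesn't already exist:
  "vg" → 2 new (v, g)
  "vpbxpuqd" → prefix "v" already present; 7 new (p, b, x, p, u, q, d)
  "vqm" → prefix "v" already present; 2 new (q, m)
  "vtrneefani" → prefix "v" already present; 9 new (t, r, n, e, e, f, a, n, i)
  "vx" → prefix "v" already present; 1 new (x)
  "erxawijk" → 8 new (e, r, x, a, w, i, j, k)
  "vfsmduyj" → prefix "v" already present; 7 new (f, s, m, d, u, y, j)
  "vvcrsppldd" → prefix "v" already present; 9 new (v, c, r, s, p, p, l, d, d)
  "vhbqsdquna" → prefix "v" already present; 9 new (h, b, q, s, d, q, u, n, a)
  "erxayyrg" → prefix "erxa" already present; 4 new (y, y, r, g)
  "vjbutrgmztl" → prefix "v" already present; 10 new (j, b, u, t, r, g, m, z, t, l)
Total nodes = 2 + 7 + 2 + 9 + 1 + 8 + 7 + 9 + 9 + 4 + 10 = 68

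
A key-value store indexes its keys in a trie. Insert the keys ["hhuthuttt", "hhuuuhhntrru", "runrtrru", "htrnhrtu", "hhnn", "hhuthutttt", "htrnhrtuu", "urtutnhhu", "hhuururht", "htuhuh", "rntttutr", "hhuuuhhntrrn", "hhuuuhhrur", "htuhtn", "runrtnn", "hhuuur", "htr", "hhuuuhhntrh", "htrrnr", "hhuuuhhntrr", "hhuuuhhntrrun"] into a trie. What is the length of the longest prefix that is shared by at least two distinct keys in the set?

12

The deepest shared node is where two words last agree before diverging.
e.g. "hhuuuhhntrru" and "hhuuuhhntrrun" share the prefix "hhuuuhhntrru" of length 12; no pair shares a longer one.
Longest shared-prefix length: 12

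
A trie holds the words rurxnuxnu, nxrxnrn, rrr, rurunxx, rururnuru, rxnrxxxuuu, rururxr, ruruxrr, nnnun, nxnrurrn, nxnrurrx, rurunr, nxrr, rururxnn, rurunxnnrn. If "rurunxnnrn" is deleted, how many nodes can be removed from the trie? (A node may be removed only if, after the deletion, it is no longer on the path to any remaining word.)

A node on "rurunxnnrn"'s path can go only if nothing else ends at it or branches off below it.
The suffix "nnrn" (4 nodes) is used only by "rurunxnnrn"; the node for "rurunx" still has the child "x", so pruning stops there.
Nodes removed: 4

4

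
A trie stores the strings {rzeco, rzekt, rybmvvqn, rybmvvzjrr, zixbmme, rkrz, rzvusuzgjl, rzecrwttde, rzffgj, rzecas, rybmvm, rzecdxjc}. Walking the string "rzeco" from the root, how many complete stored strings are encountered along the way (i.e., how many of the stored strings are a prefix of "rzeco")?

1

Walk "rzeco" from the root; an end-of-word marker is hit whenever a stored word is a prefix of "rzeco".
Prefixes of the query that are stored words: "rzeco"
Count: 1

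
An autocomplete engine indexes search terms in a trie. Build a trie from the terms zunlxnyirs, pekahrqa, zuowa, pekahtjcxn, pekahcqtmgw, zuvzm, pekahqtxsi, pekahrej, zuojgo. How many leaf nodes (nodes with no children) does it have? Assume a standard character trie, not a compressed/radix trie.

9

Leaves are exactly the stored words that no other stored word extends.
Those words: "pekahcqtmgw", "pekahqtxsi", "pekahrej", "pekahrqa", "pekahtjcxn", "zunlxnyirs", "zuojgo", "zuowa", "zuvzm"
Leaf count: 9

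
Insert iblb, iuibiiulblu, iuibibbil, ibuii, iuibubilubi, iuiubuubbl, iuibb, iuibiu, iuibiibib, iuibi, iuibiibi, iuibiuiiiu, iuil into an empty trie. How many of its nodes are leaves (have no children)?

10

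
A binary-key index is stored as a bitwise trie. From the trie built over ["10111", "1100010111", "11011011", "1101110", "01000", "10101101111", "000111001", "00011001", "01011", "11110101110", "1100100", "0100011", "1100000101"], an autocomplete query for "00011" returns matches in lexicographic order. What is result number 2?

Filter for "00011…" and sort: "00011001", "000111001"
The 2nd is 000111001.

000111001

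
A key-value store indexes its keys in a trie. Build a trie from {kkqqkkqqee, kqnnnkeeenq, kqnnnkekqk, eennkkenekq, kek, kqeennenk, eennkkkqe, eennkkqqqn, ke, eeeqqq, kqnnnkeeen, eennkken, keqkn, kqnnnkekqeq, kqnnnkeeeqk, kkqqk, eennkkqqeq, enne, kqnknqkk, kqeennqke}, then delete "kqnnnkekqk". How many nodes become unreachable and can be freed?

1

A node on "kqnnnkekqk"'s path can go only if nothing else ends at it or branches off below it.
The suffix "k" (1 node) is used only by "kqnnnkekqk"; the node for "kqnnnkekq" still has the child "e", so pruning stops there.
Nodes removed: 1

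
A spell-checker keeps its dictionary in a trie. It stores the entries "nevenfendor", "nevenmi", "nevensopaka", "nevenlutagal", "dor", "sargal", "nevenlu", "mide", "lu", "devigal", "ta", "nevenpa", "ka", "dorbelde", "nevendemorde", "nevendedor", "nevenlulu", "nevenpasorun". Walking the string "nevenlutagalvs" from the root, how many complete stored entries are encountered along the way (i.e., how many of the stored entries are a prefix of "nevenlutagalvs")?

Traverse "nevenlutagalvs" character by character; count nodes along the way that are marked as word ends.
Prefixes of the query that are stored words: "nevenlu", "nevenlutagal"
Count: 2

2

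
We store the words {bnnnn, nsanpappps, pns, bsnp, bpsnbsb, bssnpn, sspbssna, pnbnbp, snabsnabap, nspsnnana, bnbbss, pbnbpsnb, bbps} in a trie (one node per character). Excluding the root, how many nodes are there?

73

Insert word by word; a character creates a node only if that edge doesn't already exist:
  "bnnnn" → 5 new (b, n, n, n, n)
  "nsanpappps" → 10 new (n, s, a, n, p, a, p, p, p, s)
  "pns" → 3 new (p, n, s)
  "bsnp" → prefix "b" already present; 3 new (s, n, p)
  "bpsnbsb" → prefix "b" already present; 6 new (p, s, n, b, s, b)
  "bssnpn" → prefix "bs" already present; 4 new (s, n, p, n)
  "sspbssna" → 8 new (s, s, p, b, s, s, n, a)
  "pnbnbp" → prefix "pn" already present; 4 new (b, n, b, p)
  "snabsnabap" → prefix "s" already present; 9 new (n, a, b, s, n, a, b, a, p)
  "nspsnnana" → prefix "ns" already present; 7 new (p, s, n, n, a, n, a)
  "bnbbss" → prefix "bn" already present; 4 new (b, b, s, s)
  "pbnbpsnb" → prefix "p" already present; 7 new (b, n, b, p, s, n, b)
  "bbps" → prefix "b" already present; 3 new (b, p, s)
Total nodes = 5 + 10 + 3 + 3 + 6 + 4 + 8 + 4 + 9 + 7 + 4 + 7 + 3 = 73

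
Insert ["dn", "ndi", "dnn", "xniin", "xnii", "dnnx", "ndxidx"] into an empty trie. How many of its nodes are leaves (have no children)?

4

A leaf is a node with no children — equivalently, the end of a word that is not a proper prefix of any other stored word.
Those words: "dnnx", "ndi", "ndxidx", "xniin"
Leaf count: 4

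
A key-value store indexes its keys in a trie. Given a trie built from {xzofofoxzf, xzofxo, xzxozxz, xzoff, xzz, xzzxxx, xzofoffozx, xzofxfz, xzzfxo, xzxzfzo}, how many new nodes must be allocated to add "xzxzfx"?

1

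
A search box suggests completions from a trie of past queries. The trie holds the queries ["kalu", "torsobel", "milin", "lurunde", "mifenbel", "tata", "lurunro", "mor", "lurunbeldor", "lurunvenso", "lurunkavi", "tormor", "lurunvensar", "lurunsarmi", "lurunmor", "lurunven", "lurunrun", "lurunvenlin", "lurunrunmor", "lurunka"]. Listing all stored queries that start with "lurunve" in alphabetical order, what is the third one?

Words with prefix "lurunve", in lexicographic order: "lurunven", "lurunvenlin", "lurunvensar", "lurunvenso"
The 3rd is lurunvensar.

lurunvensar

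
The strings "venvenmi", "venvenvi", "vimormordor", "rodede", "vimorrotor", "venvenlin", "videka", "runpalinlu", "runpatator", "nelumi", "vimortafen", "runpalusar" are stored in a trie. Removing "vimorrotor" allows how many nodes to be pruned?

Walk "vimorrotor" from the leaf back toward the root, removing each node that no remaining word uses.
The suffix "rotor" (5 nodes) is used only by "vimorrotor"; the node for "vimor" still has the child "m", so pruning stops there.
Nodes removed: 5

5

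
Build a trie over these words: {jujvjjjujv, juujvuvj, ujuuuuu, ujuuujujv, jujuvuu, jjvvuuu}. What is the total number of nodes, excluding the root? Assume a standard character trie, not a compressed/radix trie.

37

Count nodes per top-level branch (shared prefixes stored once):
  'j'-branch (jjvvuuu, jujuvuu, jujvjjjujv, juujvuvj): 26 nodes
  'u'-branch (ujuuujujv, ujuuuuu): 11 nodes
Sum: 37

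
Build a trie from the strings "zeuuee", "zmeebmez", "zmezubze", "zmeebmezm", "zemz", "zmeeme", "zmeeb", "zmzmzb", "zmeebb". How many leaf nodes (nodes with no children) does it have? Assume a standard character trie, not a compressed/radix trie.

7

A leaf is a node with no children — equivalently, the end of a word that is not a proper prefix of any other stored word.
Those words: "zemz", "zeuuee", "zmeebb", "zmeebmezm", "zmeeme", "zmezubze", "zmzmzb"
Leaf count: 7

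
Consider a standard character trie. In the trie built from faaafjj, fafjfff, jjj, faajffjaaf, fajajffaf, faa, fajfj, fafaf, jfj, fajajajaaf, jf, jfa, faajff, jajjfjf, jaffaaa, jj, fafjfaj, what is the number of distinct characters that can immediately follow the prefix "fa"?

3

The children of the "fa" node are the distinct next characters among strings starting with "fa".
Distinct next characters after "fa": a, f, j.
That node has 3 child edges.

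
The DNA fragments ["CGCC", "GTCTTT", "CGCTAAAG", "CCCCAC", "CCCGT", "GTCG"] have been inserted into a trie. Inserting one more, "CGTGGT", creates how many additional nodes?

4

The longest prefix of "CGTGGT" already in the trie is "CG" (length 2).
So 6 − 2 = 4 new nodes.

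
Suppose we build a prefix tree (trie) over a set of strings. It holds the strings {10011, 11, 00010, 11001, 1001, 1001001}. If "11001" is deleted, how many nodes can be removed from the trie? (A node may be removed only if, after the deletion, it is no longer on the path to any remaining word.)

Walk "11001" from the leaf back toward the root, removing each node that no remaining word uses.
The suffix "001" (3 nodes) is used only by "11001"; "11" is itself a stored word, so pruning stops there.
Nodes removed: 3

3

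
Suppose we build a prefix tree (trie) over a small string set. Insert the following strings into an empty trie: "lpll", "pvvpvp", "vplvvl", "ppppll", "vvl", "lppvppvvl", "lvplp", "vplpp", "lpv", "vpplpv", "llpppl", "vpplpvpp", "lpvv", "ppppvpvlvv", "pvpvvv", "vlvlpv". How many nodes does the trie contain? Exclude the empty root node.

64

Count nodes per top-level branch (shared prefixes stored once):
  'l'-branch (llpppl, lpll, lppvppvvl, lpv, lpvv, lvplp): 22 nodes
  'p'-branch (ppppll, ppppvpvlvv, pvpvvv, pvvpvp): 21 nodes
  'v'-branch (vlvlpv, vplpp, vplvvl, vpplpv, vpplpvpp, vvl): 21 nodes
Sum: 64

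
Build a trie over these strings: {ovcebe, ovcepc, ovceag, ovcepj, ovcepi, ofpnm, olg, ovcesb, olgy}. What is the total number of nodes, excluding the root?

Trie structure (* marks end of a word):
(root)
└─ o
   ├─ f
   │  └─ p
   │     └─ n
   │        └─ m *
   ├─ l
   │  └─ g *
   │     └─ y *
   └─ v
      └─ c
         └─ e
            ├─ a
            │  └─ g *
            ├─ b
            │  └─ e *
            ├─ p
            │  ├─ c *
            │  ├─ i *
            │  └─ j *
            └─ s
               └─ b *
Counting every labelled node above: 21.

21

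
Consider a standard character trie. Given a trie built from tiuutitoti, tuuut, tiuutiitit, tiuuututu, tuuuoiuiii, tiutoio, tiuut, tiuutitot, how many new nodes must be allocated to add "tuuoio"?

3

Walking "tuuoio" from the root, the first 3 characters ("tuu") follow existing edges; "o" is the first miss.
Each of the 3 remaining characters creates one node.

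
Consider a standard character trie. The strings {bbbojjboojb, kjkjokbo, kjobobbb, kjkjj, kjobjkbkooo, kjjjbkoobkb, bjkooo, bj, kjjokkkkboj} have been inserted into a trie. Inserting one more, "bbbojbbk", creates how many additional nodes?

"bbboj" is already a path in the trie; the remaining "bbk" must be added.
New nodes needed: |"bbbojbbk"| − 5 = 8 − 5 = 3.

3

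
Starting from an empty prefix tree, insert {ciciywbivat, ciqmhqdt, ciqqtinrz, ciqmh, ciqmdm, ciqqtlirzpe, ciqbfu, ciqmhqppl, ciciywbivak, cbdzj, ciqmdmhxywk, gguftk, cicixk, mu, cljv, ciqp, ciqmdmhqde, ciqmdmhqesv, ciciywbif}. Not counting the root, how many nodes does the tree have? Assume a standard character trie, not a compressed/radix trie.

68

Insert word by word; a character creates a node only if that edge doesn't already exist:
  "ciciywbivat" → 11 new (c, i, c, i, y, w, b, i, v, a, t)
  "ciqmhqdt" → prefix "ci" already present; 6 new (q, m, h, q, d, t)
  "ciqqtinrz" → prefix "ciq" already present; 6 new (q, t, i, n, r, z)
  "ciqmh" → prefix "ciqmh" already present; 0 new (none)
  "ciqmdm" → prefix "ciqm" already present; 2 new (d, m)
  "ciqqtlirzpe" → prefix "ciqqt" already present; 6 new (l, i, r, z, p, e)
  "ciqbfu" → prefix "ciq" already present; 3 new (b, f, u)
  "ciqmhqppl" → prefix "ciqmhq" already present; 3 new (p, p, l)
  "ciciywbivak" → prefix "ciciywbiva" already present; 1 new (k)
  "cbdzj" → prefix "c" already present; 4 new (b, d, z, j)
  "ciqmdmhxywk" → prefix "ciqmdm" already present; 5 new (h, x, y, w, k)
  "gguftk" → 6 new (g, g, u, f, t, k)
  "cicixk" → prefix "cici" already present; 2 new (x, k)
  "mu" → 2 new (m, u)
  "cljv" → prefix "c" already present; 3 new (l, j, v)
  "ciqp" → prefix "ciq" already present; 1 new (p)
  "ciqmdmhqde" → prefix "ciqmdmh" already present; 3 new (q, d, e)
  "ciqmdmhqesv" → prefix "ciqmdmhq" already present; 3 new (e, s, v)
  "ciciywbif" → prefix "ciciywbi" already present; 1 new (f)
Total nodes = 11 + 6 + 6 + 0 + 2 + 6 + 3 + 3 + 1 + 4 + 5 + 6 + 2 + 2 + 3 + 1 + 3 + 3 + 1 = 68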